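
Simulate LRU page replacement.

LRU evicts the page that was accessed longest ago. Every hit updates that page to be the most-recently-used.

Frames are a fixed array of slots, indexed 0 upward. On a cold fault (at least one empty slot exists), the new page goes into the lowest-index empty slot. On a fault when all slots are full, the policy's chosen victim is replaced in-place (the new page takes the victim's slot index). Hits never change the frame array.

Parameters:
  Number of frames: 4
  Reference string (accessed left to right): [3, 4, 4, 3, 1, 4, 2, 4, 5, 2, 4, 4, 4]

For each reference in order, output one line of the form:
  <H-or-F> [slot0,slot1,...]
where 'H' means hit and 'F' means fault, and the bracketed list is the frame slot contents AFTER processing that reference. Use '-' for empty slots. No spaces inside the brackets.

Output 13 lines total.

F [3,-,-,-]
F [3,4,-,-]
H [3,4,-,-]
H [3,4,-,-]
F [3,4,1,-]
H [3,4,1,-]
F [3,4,1,2]
H [3,4,1,2]
F [5,4,1,2]
H [5,4,1,2]
H [5,4,1,2]
H [5,4,1,2]
H [5,4,1,2]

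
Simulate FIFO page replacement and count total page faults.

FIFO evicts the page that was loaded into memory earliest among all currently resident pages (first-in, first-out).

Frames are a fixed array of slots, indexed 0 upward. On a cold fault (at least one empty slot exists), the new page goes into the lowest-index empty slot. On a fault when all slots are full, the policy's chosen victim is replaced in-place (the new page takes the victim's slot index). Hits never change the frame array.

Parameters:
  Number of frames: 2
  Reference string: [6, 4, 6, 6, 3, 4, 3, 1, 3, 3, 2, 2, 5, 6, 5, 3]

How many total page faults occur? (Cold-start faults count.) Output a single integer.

Step 0: ref 6 → FAULT, frames=[6,-]
Step 1: ref 4 → FAULT, frames=[6,4]
Step 2: ref 6 → HIT, frames=[6,4]
Step 3: ref 6 → HIT, frames=[6,4]
Step 4: ref 3 → FAULT (evict 6), frames=[3,4]
Step 5: ref 4 → HIT, frames=[3,4]
Step 6: ref 3 → HIT, frames=[3,4]
Step 7: ref 1 → FAULT (evict 4), frames=[3,1]
Step 8: ref 3 → HIT, frames=[3,1]
Step 9: ref 3 → HIT, frames=[3,1]
Step 10: ref 2 → FAULT (evict 3), frames=[2,1]
Step 11: ref 2 → HIT, frames=[2,1]
Step 12: ref 5 → FAULT (evict 1), frames=[2,5]
Step 13: ref 6 → FAULT (evict 2), frames=[6,5]
Step 14: ref 5 → HIT, frames=[6,5]
Step 15: ref 3 → FAULT (evict 5), frames=[6,3]
Total faults: 8

Answer: 8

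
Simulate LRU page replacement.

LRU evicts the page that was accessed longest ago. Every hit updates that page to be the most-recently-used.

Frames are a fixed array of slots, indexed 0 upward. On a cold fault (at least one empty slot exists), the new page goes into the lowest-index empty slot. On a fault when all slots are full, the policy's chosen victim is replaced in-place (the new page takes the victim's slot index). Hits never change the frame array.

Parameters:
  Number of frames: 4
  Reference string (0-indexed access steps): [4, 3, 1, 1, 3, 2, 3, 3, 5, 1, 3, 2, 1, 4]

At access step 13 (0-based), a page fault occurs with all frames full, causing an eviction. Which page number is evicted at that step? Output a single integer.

Answer: 5

Derivation:
Step 0: ref 4 -> FAULT, frames=[4,-,-,-]
Step 1: ref 3 -> FAULT, frames=[4,3,-,-]
Step 2: ref 1 -> FAULT, frames=[4,3,1,-]
Step 3: ref 1 -> HIT, frames=[4,3,1,-]
Step 4: ref 3 -> HIT, frames=[4,3,1,-]
Step 5: ref 2 -> FAULT, frames=[4,3,1,2]
Step 6: ref 3 -> HIT, frames=[4,3,1,2]
Step 7: ref 3 -> HIT, frames=[4,3,1,2]
Step 8: ref 5 -> FAULT, evict 4, frames=[5,3,1,2]
Step 9: ref 1 -> HIT, frames=[5,3,1,2]
Step 10: ref 3 -> HIT, frames=[5,3,1,2]
Step 11: ref 2 -> HIT, frames=[5,3,1,2]
Step 12: ref 1 -> HIT, frames=[5,3,1,2]
Step 13: ref 4 -> FAULT, evict 5, frames=[4,3,1,2]
At step 13: evicted page 5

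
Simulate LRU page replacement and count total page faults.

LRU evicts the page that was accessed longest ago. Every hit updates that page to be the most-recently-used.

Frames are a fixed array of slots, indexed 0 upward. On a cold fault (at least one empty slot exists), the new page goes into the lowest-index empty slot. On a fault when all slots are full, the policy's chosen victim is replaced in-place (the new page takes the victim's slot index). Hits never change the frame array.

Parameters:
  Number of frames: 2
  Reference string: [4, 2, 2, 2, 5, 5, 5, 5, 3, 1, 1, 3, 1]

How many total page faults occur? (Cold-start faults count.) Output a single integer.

Step 0: ref 4 → FAULT, frames=[4,-]
Step 1: ref 2 → FAULT, frames=[4,2]
Step 2: ref 2 → HIT, frames=[4,2]
Step 3: ref 2 → HIT, frames=[4,2]
Step 4: ref 5 → FAULT (evict 4), frames=[5,2]
Step 5: ref 5 → HIT, frames=[5,2]
Step 6: ref 5 → HIT, frames=[5,2]
Step 7: ref 5 → HIT, frames=[5,2]
Step 8: ref 3 → FAULT (evict 2), frames=[5,3]
Step 9: ref 1 → FAULT (evict 5), frames=[1,3]
Step 10: ref 1 → HIT, frames=[1,3]
Step 11: ref 3 → HIT, frames=[1,3]
Step 12: ref 1 → HIT, frames=[1,3]
Total faults: 5

Answer: 5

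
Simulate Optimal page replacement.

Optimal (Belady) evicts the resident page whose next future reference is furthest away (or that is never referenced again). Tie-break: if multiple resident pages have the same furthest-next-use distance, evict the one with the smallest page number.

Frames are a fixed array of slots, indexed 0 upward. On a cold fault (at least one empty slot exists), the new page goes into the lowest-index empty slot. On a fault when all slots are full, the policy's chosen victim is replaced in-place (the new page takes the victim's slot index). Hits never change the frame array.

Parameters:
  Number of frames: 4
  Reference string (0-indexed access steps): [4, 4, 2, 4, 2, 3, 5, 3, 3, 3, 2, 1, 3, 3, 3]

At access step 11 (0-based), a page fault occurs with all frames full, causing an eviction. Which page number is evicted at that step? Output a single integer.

Answer: 2

Derivation:
Step 0: ref 4 -> FAULT, frames=[4,-,-,-]
Step 1: ref 4 -> HIT, frames=[4,-,-,-]
Step 2: ref 2 -> FAULT, frames=[4,2,-,-]
Step 3: ref 4 -> HIT, frames=[4,2,-,-]
Step 4: ref 2 -> HIT, frames=[4,2,-,-]
Step 5: ref 3 -> FAULT, frames=[4,2,3,-]
Step 6: ref 5 -> FAULT, frames=[4,2,3,5]
Step 7: ref 3 -> HIT, frames=[4,2,3,5]
Step 8: ref 3 -> HIT, frames=[4,2,3,5]
Step 9: ref 3 -> HIT, frames=[4,2,3,5]
Step 10: ref 2 -> HIT, frames=[4,2,3,5]
Step 11: ref 1 -> FAULT, evict 2, frames=[4,1,3,5]
At step 11: evicted page 2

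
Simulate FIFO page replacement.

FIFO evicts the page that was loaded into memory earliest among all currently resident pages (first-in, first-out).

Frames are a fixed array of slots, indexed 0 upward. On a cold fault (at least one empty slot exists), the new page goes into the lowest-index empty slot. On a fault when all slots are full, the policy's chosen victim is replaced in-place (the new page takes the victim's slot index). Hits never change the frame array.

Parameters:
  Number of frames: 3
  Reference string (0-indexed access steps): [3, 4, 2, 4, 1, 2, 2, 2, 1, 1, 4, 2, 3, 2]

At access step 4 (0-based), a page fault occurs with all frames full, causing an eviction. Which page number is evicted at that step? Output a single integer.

Answer: 3

Derivation:
Step 0: ref 3 -> FAULT, frames=[3,-,-]
Step 1: ref 4 -> FAULT, frames=[3,4,-]
Step 2: ref 2 -> FAULT, frames=[3,4,2]
Step 3: ref 4 -> HIT, frames=[3,4,2]
Step 4: ref 1 -> FAULT, evict 3, frames=[1,4,2]
At step 4: evicted page 3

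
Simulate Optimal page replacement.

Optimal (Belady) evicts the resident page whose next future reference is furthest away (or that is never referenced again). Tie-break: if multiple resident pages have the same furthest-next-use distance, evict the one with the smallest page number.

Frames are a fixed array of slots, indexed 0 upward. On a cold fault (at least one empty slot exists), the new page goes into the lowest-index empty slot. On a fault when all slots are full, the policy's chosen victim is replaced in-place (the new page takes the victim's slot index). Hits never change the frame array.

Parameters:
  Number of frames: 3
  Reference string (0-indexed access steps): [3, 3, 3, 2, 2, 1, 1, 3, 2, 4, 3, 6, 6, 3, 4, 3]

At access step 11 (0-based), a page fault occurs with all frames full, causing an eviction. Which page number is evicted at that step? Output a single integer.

Answer: 2

Derivation:
Step 0: ref 3 -> FAULT, frames=[3,-,-]
Step 1: ref 3 -> HIT, frames=[3,-,-]
Step 2: ref 3 -> HIT, frames=[3,-,-]
Step 3: ref 2 -> FAULT, frames=[3,2,-]
Step 4: ref 2 -> HIT, frames=[3,2,-]
Step 5: ref 1 -> FAULT, frames=[3,2,1]
Step 6: ref 1 -> HIT, frames=[3,2,1]
Step 7: ref 3 -> HIT, frames=[3,2,1]
Step 8: ref 2 -> HIT, frames=[3,2,1]
Step 9: ref 4 -> FAULT, evict 1, frames=[3,2,4]
Step 10: ref 3 -> HIT, frames=[3,2,4]
Step 11: ref 6 -> FAULT, evict 2, frames=[3,6,4]
At step 11: evicted page 2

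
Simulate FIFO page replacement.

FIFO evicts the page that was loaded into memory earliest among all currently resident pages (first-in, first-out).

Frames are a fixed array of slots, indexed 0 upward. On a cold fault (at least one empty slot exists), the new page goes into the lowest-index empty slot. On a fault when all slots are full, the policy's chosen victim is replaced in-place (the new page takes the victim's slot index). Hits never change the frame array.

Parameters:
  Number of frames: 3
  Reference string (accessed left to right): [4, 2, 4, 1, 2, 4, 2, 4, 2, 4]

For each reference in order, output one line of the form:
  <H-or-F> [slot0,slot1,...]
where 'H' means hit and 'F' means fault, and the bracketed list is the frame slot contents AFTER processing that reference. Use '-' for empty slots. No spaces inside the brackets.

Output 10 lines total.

F [4,-,-]
F [4,2,-]
H [4,2,-]
F [4,2,1]
H [4,2,1]
H [4,2,1]
H [4,2,1]
H [4,2,1]
H [4,2,1]
H [4,2,1]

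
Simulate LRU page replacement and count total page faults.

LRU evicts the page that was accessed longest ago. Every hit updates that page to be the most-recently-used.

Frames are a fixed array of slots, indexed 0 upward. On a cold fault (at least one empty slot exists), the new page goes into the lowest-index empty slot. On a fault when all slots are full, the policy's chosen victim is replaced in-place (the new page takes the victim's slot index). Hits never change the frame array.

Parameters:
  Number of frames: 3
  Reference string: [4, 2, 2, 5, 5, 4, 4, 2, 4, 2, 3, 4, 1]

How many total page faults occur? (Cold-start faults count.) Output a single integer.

Step 0: ref 4 → FAULT, frames=[4,-,-]
Step 1: ref 2 → FAULT, frames=[4,2,-]
Step 2: ref 2 → HIT, frames=[4,2,-]
Step 3: ref 5 → FAULT, frames=[4,2,5]
Step 4: ref 5 → HIT, frames=[4,2,5]
Step 5: ref 4 → HIT, frames=[4,2,5]
Step 6: ref 4 → HIT, frames=[4,2,5]
Step 7: ref 2 → HIT, frames=[4,2,5]
Step 8: ref 4 → HIT, frames=[4,2,5]
Step 9: ref 2 → HIT, frames=[4,2,5]
Step 10: ref 3 → FAULT (evict 5), frames=[4,2,3]
Step 11: ref 4 → HIT, frames=[4,2,3]
Step 12: ref 1 → FAULT (evict 2), frames=[4,1,3]
Total faults: 5

Answer: 5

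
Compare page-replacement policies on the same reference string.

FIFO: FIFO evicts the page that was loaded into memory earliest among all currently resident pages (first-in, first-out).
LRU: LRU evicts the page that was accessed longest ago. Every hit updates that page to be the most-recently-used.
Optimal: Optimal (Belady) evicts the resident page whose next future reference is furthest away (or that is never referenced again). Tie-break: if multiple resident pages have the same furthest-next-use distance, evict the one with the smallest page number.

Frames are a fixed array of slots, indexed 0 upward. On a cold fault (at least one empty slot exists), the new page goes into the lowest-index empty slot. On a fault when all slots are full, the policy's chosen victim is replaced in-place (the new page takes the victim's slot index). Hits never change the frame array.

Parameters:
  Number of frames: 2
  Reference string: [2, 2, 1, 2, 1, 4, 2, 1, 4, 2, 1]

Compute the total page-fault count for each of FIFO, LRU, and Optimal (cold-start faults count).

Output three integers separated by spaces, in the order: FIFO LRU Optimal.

--- FIFO ---
  step 0: ref 2 -> FAULT, frames=[2,-] (faults so far: 1)
  step 1: ref 2 -> HIT, frames=[2,-] (faults so far: 1)
  step 2: ref 1 -> FAULT, frames=[2,1] (faults so far: 2)
  step 3: ref 2 -> HIT, frames=[2,1] (faults so far: 2)
  step 4: ref 1 -> HIT, frames=[2,1] (faults so far: 2)
  step 5: ref 4 -> FAULT, evict 2, frames=[4,1] (faults so far: 3)
  step 6: ref 2 -> FAULT, evict 1, frames=[4,2] (faults so far: 4)
  step 7: ref 1 -> FAULT, evict 4, frames=[1,2] (faults so far: 5)
  step 8: ref 4 -> FAULT, evict 2, frames=[1,4] (faults so far: 6)
  step 9: ref 2 -> FAULT, evict 1, frames=[2,4] (faults so far: 7)
  step 10: ref 1 -> FAULT, evict 4, frames=[2,1] (faults so far: 8)
  FIFO total faults: 8
--- LRU ---
  step 0: ref 2 -> FAULT, frames=[2,-] (faults so far: 1)
  step 1: ref 2 -> HIT, frames=[2,-] (faults so far: 1)
  step 2: ref 1 -> FAULT, frames=[2,1] (faults so far: 2)
  step 3: ref 2 -> HIT, frames=[2,1] (faults so far: 2)
  step 4: ref 1 -> HIT, frames=[2,1] (faults so far: 2)
  step 5: ref 4 -> FAULT, evict 2, frames=[4,1] (faults so far: 3)
  step 6: ref 2 -> FAULT, evict 1, frames=[4,2] (faults so far: 4)
  step 7: ref 1 -> FAULT, evict 4, frames=[1,2] (faults so far: 5)
  step 8: ref 4 -> FAULT, evict 2, frames=[1,4] (faults so far: 6)
  step 9: ref 2 -> FAULT, evict 1, frames=[2,4] (faults so far: 7)
  step 10: ref 1 -> FAULT, evict 4, frames=[2,1] (faults so far: 8)
  LRU total faults: 8
--- Optimal ---
  step 0: ref 2 -> FAULT, frames=[2,-] (faults so far: 1)
  step 1: ref 2 -> HIT, frames=[2,-] (faults so far: 1)
  step 2: ref 1 -> FAULT, frames=[2,1] (faults so far: 2)
  step 3: ref 2 -> HIT, frames=[2,1] (faults so far: 2)
  step 4: ref 1 -> HIT, frames=[2,1] (faults so far: 2)
  step 5: ref 4 -> FAULT, evict 1, frames=[2,4] (faults so far: 3)
  step 6: ref 2 -> HIT, frames=[2,4] (faults so far: 3)
  step 7: ref 1 -> FAULT, evict 2, frames=[1,4] (faults so far: 4)
  step 8: ref 4 -> HIT, frames=[1,4] (faults so far: 4)
  step 9: ref 2 -> FAULT, evict 4, frames=[1,2] (faults so far: 5)
  step 10: ref 1 -> HIT, frames=[1,2] (faults so far: 5)
  Optimal total faults: 5

Answer: 8 8 5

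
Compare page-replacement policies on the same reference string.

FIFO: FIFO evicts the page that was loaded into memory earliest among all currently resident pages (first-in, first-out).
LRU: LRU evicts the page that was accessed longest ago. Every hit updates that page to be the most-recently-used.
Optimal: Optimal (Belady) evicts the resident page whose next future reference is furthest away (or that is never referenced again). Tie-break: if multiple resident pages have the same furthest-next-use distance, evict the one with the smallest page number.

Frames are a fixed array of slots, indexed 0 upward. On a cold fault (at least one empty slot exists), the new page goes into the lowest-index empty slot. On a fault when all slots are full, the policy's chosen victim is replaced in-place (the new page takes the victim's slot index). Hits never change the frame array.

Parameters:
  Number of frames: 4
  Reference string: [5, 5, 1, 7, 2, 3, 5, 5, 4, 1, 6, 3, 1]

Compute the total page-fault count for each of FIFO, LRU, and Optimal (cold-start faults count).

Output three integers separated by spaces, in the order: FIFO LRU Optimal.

--- FIFO ---
  step 0: ref 5 -> FAULT, frames=[5,-,-,-] (faults so far: 1)
  step 1: ref 5 -> HIT, frames=[5,-,-,-] (faults so far: 1)
  step 2: ref 1 -> FAULT, frames=[5,1,-,-] (faults so far: 2)
  step 3: ref 7 -> FAULT, frames=[5,1,7,-] (faults so far: 3)
  step 4: ref 2 -> FAULT, frames=[5,1,7,2] (faults so far: 4)
  step 5: ref 3 -> FAULT, evict 5, frames=[3,1,7,2] (faults so far: 5)
  step 6: ref 5 -> FAULT, evict 1, frames=[3,5,7,2] (faults so far: 6)
  step 7: ref 5 -> HIT, frames=[3,5,7,2] (faults so far: 6)
  step 8: ref 4 -> FAULT, evict 7, frames=[3,5,4,2] (faults so far: 7)
  step 9: ref 1 -> FAULT, evict 2, frames=[3,5,4,1] (faults so far: 8)
  step 10: ref 6 -> FAULT, evict 3, frames=[6,5,4,1] (faults so far: 9)
  step 11: ref 3 -> FAULT, evict 5, frames=[6,3,4,1] (faults so far: 10)
  step 12: ref 1 -> HIT, frames=[6,3,4,1] (faults so far: 10)
  FIFO total faults: 10
--- LRU ---
  step 0: ref 5 -> FAULT, frames=[5,-,-,-] (faults so far: 1)
  step 1: ref 5 -> HIT, frames=[5,-,-,-] (faults so far: 1)
  step 2: ref 1 -> FAULT, frames=[5,1,-,-] (faults so far: 2)
  step 3: ref 7 -> FAULT, frames=[5,1,7,-] (faults so far: 3)
  step 4: ref 2 -> FAULT, frames=[5,1,7,2] (faults so far: 4)
  step 5: ref 3 -> FAULT, evict 5, frames=[3,1,7,2] (faults so far: 5)
  step 6: ref 5 -> FAULT, evict 1, frames=[3,5,7,2] (faults so far: 6)
  step 7: ref 5 -> HIT, frames=[3,5,7,2] (faults so far: 6)
  step 8: ref 4 -> FAULT, evict 7, frames=[3,5,4,2] (faults so far: 7)
  step 9: ref 1 -> FAULT, evict 2, frames=[3,5,4,1] (faults so far: 8)
  step 10: ref 6 -> FAULT, evict 3, frames=[6,5,4,1] (faults so far: 9)
  step 11: ref 3 -> FAULT, evict 5, frames=[6,3,4,1] (faults so far: 10)
  step 12: ref 1 -> HIT, frames=[6,3,4,1] (faults so far: 10)
  LRU total faults: 10
--- Optimal ---
  step 0: ref 5 -> FAULT, frames=[5,-,-,-] (faults so far: 1)
  step 1: ref 5 -> HIT, frames=[5,-,-,-] (faults so far: 1)
  step 2: ref 1 -> FAULT, frames=[5,1,-,-] (faults so far: 2)
  step 3: ref 7 -> FAULT, frames=[5,1,7,-] (faults so far: 3)
  step 4: ref 2 -> FAULT, frames=[5,1,7,2] (faults so far: 4)
  step 5: ref 3 -> FAULT, evict 2, frames=[5,1,7,3] (faults so far: 5)
  step 6: ref 5 -> HIT, frames=[5,1,7,3] (faults so far: 5)
  step 7: ref 5 -> HIT, frames=[5,1,7,3] (faults so far: 5)
  step 8: ref 4 -> FAULT, evict 5, frames=[4,1,7,3] (faults so far: 6)
  step 9: ref 1 -> HIT, frames=[4,1,7,3] (faults so far: 6)
  step 10: ref 6 -> FAULT, evict 4, frames=[6,1,7,3] (faults so far: 7)
  step 11: ref 3 -> HIT, frames=[6,1,7,3] (faults so far: 7)
  step 12: ref 1 -> HIT, frames=[6,1,7,3] (faults so far: 7)
  Optimal total faults: 7

Answer: 10 10 7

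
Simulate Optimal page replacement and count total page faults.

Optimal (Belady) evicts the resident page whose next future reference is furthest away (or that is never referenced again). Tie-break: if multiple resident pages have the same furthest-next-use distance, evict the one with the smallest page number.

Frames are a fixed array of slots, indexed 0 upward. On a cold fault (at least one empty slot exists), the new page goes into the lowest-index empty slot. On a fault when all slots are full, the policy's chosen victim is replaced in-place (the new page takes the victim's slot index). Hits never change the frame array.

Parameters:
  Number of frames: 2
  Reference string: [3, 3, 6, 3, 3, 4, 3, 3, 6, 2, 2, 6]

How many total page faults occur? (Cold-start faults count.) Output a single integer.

Answer: 5

Derivation:
Step 0: ref 3 → FAULT, frames=[3,-]
Step 1: ref 3 → HIT, frames=[3,-]
Step 2: ref 6 → FAULT, frames=[3,6]
Step 3: ref 3 → HIT, frames=[3,6]
Step 4: ref 3 → HIT, frames=[3,6]
Step 5: ref 4 → FAULT (evict 6), frames=[3,4]
Step 6: ref 3 → HIT, frames=[3,4]
Step 7: ref 3 → HIT, frames=[3,4]
Step 8: ref 6 → FAULT (evict 3), frames=[6,4]
Step 9: ref 2 → FAULT (evict 4), frames=[6,2]
Step 10: ref 2 → HIT, frames=[6,2]
Step 11: ref 6 → HIT, frames=[6,2]
Total faults: 5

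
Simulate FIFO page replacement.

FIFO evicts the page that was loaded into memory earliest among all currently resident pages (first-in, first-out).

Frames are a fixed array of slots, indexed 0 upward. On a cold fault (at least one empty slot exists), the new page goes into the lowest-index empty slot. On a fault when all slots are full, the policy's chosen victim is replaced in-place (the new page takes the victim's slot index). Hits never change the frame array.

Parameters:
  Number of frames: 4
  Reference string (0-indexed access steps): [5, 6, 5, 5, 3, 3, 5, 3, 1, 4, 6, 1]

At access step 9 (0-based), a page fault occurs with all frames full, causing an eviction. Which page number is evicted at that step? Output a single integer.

Step 0: ref 5 -> FAULT, frames=[5,-,-,-]
Step 1: ref 6 -> FAULT, frames=[5,6,-,-]
Step 2: ref 5 -> HIT, frames=[5,6,-,-]
Step 3: ref 5 -> HIT, frames=[5,6,-,-]
Step 4: ref 3 -> FAULT, frames=[5,6,3,-]
Step 5: ref 3 -> HIT, frames=[5,6,3,-]
Step 6: ref 5 -> HIT, frames=[5,6,3,-]
Step 7: ref 3 -> HIT, frames=[5,6,3,-]
Step 8: ref 1 -> FAULT, frames=[5,6,3,1]
Step 9: ref 4 -> FAULT, evict 5, frames=[4,6,3,1]
At step 9: evicted page 5

Answer: 5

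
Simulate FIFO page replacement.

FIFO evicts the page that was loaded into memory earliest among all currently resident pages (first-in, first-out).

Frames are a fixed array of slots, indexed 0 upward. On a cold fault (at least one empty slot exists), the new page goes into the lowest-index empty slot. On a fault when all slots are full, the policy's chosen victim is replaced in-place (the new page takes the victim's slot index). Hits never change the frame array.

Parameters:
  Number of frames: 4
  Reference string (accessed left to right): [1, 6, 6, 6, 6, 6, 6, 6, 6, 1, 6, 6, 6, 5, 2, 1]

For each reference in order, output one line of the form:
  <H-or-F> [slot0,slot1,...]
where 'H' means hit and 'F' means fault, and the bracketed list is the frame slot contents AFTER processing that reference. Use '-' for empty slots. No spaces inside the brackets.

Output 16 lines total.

F [1,-,-,-]
F [1,6,-,-]
H [1,6,-,-]
H [1,6,-,-]
H [1,6,-,-]
H [1,6,-,-]
H [1,6,-,-]
H [1,6,-,-]
H [1,6,-,-]
H [1,6,-,-]
H [1,6,-,-]
H [1,6,-,-]
H [1,6,-,-]
F [1,6,5,-]
F [1,6,5,2]
H [1,6,5,2]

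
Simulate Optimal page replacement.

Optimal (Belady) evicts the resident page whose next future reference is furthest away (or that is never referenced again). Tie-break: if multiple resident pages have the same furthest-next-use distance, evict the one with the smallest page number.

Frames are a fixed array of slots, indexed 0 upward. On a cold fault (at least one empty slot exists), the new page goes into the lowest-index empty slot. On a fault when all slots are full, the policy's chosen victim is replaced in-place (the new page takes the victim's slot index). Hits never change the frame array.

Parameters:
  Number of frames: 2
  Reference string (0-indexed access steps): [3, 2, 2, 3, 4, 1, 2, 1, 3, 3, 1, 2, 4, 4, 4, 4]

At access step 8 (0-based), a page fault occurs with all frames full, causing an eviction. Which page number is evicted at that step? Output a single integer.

Answer: 2

Derivation:
Step 0: ref 3 -> FAULT, frames=[3,-]
Step 1: ref 2 -> FAULT, frames=[3,2]
Step 2: ref 2 -> HIT, frames=[3,2]
Step 3: ref 3 -> HIT, frames=[3,2]
Step 4: ref 4 -> FAULT, evict 3, frames=[4,2]
Step 5: ref 1 -> FAULT, evict 4, frames=[1,2]
Step 6: ref 2 -> HIT, frames=[1,2]
Step 7: ref 1 -> HIT, frames=[1,2]
Step 8: ref 3 -> FAULT, evict 2, frames=[1,3]
At step 8: evicted page 2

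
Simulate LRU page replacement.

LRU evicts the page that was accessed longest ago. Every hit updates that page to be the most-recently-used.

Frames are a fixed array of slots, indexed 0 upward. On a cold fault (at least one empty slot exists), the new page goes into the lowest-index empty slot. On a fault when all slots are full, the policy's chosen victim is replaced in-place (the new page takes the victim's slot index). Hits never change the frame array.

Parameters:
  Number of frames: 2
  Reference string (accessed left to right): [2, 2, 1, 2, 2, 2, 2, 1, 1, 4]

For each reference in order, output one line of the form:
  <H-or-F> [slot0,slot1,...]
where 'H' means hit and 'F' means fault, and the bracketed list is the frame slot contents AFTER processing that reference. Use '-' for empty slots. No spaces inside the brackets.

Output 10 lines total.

F [2,-]
H [2,-]
F [2,1]
H [2,1]
H [2,1]
H [2,1]
H [2,1]
H [2,1]
H [2,1]
F [4,1]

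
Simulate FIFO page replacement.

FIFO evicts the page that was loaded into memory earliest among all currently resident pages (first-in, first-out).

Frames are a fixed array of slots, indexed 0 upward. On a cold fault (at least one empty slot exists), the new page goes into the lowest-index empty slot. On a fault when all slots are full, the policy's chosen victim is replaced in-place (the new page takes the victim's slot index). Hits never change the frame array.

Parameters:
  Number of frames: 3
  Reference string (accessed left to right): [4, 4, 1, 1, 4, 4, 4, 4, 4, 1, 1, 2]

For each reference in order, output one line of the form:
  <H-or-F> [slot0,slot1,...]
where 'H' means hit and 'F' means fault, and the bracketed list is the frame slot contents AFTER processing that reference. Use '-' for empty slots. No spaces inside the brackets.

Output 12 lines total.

F [4,-,-]
H [4,-,-]
F [4,1,-]
H [4,1,-]
H [4,1,-]
H [4,1,-]
H [4,1,-]
H [4,1,-]
H [4,1,-]
H [4,1,-]
H [4,1,-]
F [4,1,2]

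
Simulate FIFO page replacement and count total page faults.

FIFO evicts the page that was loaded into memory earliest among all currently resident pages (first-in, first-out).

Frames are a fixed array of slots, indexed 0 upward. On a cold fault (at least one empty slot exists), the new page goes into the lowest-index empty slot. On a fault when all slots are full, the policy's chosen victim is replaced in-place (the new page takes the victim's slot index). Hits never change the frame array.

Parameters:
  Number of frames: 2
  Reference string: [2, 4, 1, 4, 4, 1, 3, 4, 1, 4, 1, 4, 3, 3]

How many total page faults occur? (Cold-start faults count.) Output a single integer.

Answer: 7

Derivation:
Step 0: ref 2 → FAULT, frames=[2,-]
Step 1: ref 4 → FAULT, frames=[2,4]
Step 2: ref 1 → FAULT (evict 2), frames=[1,4]
Step 3: ref 4 → HIT, frames=[1,4]
Step 4: ref 4 → HIT, frames=[1,4]
Step 5: ref 1 → HIT, frames=[1,4]
Step 6: ref 3 → FAULT (evict 4), frames=[1,3]
Step 7: ref 4 → FAULT (evict 1), frames=[4,3]
Step 8: ref 1 → FAULT (evict 3), frames=[4,1]
Step 9: ref 4 → HIT, frames=[4,1]
Step 10: ref 1 → HIT, frames=[4,1]
Step 11: ref 4 → HIT, frames=[4,1]
Step 12: ref 3 → FAULT (evict 4), frames=[3,1]
Step 13: ref 3 → HIT, frames=[3,1]
Total faults: 7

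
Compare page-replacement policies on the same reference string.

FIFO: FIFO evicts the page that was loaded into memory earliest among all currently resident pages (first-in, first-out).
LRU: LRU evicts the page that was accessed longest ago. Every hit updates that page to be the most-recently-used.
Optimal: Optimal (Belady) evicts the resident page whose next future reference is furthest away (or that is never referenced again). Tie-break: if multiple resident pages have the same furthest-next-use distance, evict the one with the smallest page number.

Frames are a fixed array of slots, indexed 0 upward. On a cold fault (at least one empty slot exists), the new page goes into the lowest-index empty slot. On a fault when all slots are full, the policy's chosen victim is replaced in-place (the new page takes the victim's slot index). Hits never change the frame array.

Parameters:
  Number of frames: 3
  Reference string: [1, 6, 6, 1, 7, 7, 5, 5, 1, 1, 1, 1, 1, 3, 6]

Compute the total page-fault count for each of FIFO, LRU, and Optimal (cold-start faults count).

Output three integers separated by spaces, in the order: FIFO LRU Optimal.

--- FIFO ---
  step 0: ref 1 -> FAULT, frames=[1,-,-] (faults so far: 1)
  step 1: ref 6 -> FAULT, frames=[1,6,-] (faults so far: 2)
  step 2: ref 6 -> HIT, frames=[1,6,-] (faults so far: 2)
  step 3: ref 1 -> HIT, frames=[1,6,-] (faults so far: 2)
  step 4: ref 7 -> FAULT, frames=[1,6,7] (faults so far: 3)
  step 5: ref 7 -> HIT, frames=[1,6,7] (faults so far: 3)
  step 6: ref 5 -> FAULT, evict 1, frames=[5,6,7] (faults so far: 4)
  step 7: ref 5 -> HIT, frames=[5,6,7] (faults so far: 4)
  step 8: ref 1 -> FAULT, evict 6, frames=[5,1,7] (faults so far: 5)
  step 9: ref 1 -> HIT, frames=[5,1,7] (faults so far: 5)
  step 10: ref 1 -> HIT, frames=[5,1,7] (faults so far: 5)
  step 11: ref 1 -> HIT, frames=[5,1,7] (faults so far: 5)
  step 12: ref 1 -> HIT, frames=[5,1,7] (faults so far: 5)
  step 13: ref 3 -> FAULT, evict 7, frames=[5,1,3] (faults so far: 6)
  step 14: ref 6 -> FAULT, evict 5, frames=[6,1,3] (faults so far: 7)
  FIFO total faults: 7
--- LRU ---
  step 0: ref 1 -> FAULT, frames=[1,-,-] (faults so far: 1)
  step 1: ref 6 -> FAULT, frames=[1,6,-] (faults so far: 2)
  step 2: ref 6 -> HIT, frames=[1,6,-] (faults so far: 2)
  step 3: ref 1 -> HIT, frames=[1,6,-] (faults so far: 2)
  step 4: ref 7 -> FAULT, frames=[1,6,7] (faults so far: 3)
  step 5: ref 7 -> HIT, frames=[1,6,7] (faults so far: 3)
  step 6: ref 5 -> FAULT, evict 6, frames=[1,5,7] (faults so far: 4)
  step 7: ref 5 -> HIT, frames=[1,5,7] (faults so far: 4)
  step 8: ref 1 -> HIT, frames=[1,5,7] (faults so far: 4)
  step 9: ref 1 -> HIT, frames=[1,5,7] (faults so far: 4)
  step 10: ref 1 -> HIT, frames=[1,5,7] (faults so far: 4)
  step 11: ref 1 -> HIT, frames=[1,5,7] (faults so far: 4)
  step 12: ref 1 -> HIT, frames=[1,5,7] (faults so far: 4)
  step 13: ref 3 -> FAULT, evict 7, frames=[1,5,3] (faults so far: 5)
  step 14: ref 6 -> FAULT, evict 5, frames=[1,6,3] (faults so far: 6)
  LRU total faults: 6
--- Optimal ---
  step 0: ref 1 -> FAULT, frames=[1,-,-] (faults so far: 1)
  step 1: ref 6 -> FAULT, frames=[1,6,-] (faults so far: 2)
  step 2: ref 6 -> HIT, frames=[1,6,-] (faults so far: 2)
  step 3: ref 1 -> HIT, frames=[1,6,-] (faults so far: 2)
  step 4: ref 7 -> FAULT, frames=[1,6,7] (faults so far: 3)
  step 5: ref 7 -> HIT, frames=[1,6,7] (faults so far: 3)
  step 6: ref 5 -> FAULT, evict 7, frames=[1,6,5] (faults so far: 4)
  step 7: ref 5 -> HIT, frames=[1,6,5] (faults so far: 4)
  step 8: ref 1 -> HIT, frames=[1,6,5] (faults so far: 4)
  step 9: ref 1 -> HIT, frames=[1,6,5] (faults so far: 4)
  step 10: ref 1 -> HIT, frames=[1,6,5] (faults so far: 4)
  step 11: ref 1 -> HIT, frames=[1,6,5] (faults so far: 4)
  step 12: ref 1 -> HIT, frames=[1,6,5] (faults so far: 4)
  step 13: ref 3 -> FAULT, evict 1, frames=[3,6,5] (faults so far: 5)
  step 14: ref 6 -> HIT, frames=[3,6,5] (faults so far: 5)
  Optimal total faults: 5

Answer: 7 6 5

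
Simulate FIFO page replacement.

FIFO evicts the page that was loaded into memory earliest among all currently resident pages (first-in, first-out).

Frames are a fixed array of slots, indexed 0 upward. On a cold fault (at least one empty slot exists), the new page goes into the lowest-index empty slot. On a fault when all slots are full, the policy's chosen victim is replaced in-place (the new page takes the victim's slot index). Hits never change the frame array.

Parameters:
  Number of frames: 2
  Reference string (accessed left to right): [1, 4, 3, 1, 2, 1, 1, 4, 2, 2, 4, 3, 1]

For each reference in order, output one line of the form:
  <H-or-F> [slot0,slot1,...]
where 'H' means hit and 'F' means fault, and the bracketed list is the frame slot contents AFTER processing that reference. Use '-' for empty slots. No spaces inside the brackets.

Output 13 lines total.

F [1,-]
F [1,4]
F [3,4]
F [3,1]
F [2,1]
H [2,1]
H [2,1]
F [2,4]
H [2,4]
H [2,4]
H [2,4]
F [3,4]
F [3,1]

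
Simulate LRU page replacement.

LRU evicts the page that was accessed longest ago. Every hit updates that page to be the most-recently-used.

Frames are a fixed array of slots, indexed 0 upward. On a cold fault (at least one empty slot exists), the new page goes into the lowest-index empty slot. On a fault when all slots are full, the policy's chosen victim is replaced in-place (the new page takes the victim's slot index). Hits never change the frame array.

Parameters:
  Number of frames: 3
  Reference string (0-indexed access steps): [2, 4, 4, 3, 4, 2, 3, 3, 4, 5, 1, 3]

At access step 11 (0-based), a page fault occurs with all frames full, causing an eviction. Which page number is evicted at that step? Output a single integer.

Step 0: ref 2 -> FAULT, frames=[2,-,-]
Step 1: ref 4 -> FAULT, frames=[2,4,-]
Step 2: ref 4 -> HIT, frames=[2,4,-]
Step 3: ref 3 -> FAULT, frames=[2,4,3]
Step 4: ref 4 -> HIT, frames=[2,4,3]
Step 5: ref 2 -> HIT, frames=[2,4,3]
Step 6: ref 3 -> HIT, frames=[2,4,3]
Step 7: ref 3 -> HIT, frames=[2,4,3]
Step 8: ref 4 -> HIT, frames=[2,4,3]
Step 9: ref 5 -> FAULT, evict 2, frames=[5,4,3]
Step 10: ref 1 -> FAULT, evict 3, frames=[5,4,1]
Step 11: ref 3 -> FAULT, evict 4, frames=[5,3,1]
At step 11: evicted page 4

Answer: 4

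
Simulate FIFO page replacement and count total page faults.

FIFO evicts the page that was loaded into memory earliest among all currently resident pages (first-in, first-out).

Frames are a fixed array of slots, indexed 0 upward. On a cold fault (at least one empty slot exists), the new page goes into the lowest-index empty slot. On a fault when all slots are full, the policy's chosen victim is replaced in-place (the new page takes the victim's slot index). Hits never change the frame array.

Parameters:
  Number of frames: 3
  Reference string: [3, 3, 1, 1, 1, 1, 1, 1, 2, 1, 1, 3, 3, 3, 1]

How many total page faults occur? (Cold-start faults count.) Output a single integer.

Step 0: ref 3 → FAULT, frames=[3,-,-]
Step 1: ref 3 → HIT, frames=[3,-,-]
Step 2: ref 1 → FAULT, frames=[3,1,-]
Step 3: ref 1 → HIT, frames=[3,1,-]
Step 4: ref 1 → HIT, frames=[3,1,-]
Step 5: ref 1 → HIT, frames=[3,1,-]
Step 6: ref 1 → HIT, frames=[3,1,-]
Step 7: ref 1 → HIT, frames=[3,1,-]
Step 8: ref 2 → FAULT, frames=[3,1,2]
Step 9: ref 1 → HIT, frames=[3,1,2]
Step 10: ref 1 → HIT, frames=[3,1,2]
Step 11: ref 3 → HIT, frames=[3,1,2]
Step 12: ref 3 → HIT, frames=[3,1,2]
Step 13: ref 3 → HIT, frames=[3,1,2]
Step 14: ref 1 → HIT, frames=[3,1,2]
Total faults: 3

Answer: 3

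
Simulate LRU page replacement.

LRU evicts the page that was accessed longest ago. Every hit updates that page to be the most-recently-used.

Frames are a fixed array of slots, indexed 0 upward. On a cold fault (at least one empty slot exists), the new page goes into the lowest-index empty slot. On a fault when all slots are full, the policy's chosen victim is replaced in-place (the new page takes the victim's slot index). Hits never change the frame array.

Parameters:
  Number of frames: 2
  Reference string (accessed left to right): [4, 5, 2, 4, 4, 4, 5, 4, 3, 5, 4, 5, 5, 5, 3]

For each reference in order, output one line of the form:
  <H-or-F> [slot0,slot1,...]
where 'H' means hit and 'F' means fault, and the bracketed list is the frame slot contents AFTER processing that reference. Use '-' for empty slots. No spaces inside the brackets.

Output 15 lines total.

F [4,-]
F [4,5]
F [2,5]
F [2,4]
H [2,4]
H [2,4]
F [5,4]
H [5,4]
F [3,4]
F [3,5]
F [4,5]
H [4,5]
H [4,5]
H [4,5]
F [3,5]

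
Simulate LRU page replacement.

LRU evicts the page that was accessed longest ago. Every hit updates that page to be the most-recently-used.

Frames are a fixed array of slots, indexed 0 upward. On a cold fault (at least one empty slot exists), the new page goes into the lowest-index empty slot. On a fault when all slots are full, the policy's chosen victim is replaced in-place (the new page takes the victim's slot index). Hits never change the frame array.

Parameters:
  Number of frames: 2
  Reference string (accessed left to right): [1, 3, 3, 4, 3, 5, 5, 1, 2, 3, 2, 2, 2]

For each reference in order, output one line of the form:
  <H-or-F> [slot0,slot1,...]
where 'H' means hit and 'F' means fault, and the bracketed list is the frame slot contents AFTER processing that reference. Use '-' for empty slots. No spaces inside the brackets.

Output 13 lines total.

F [1,-]
F [1,3]
H [1,3]
F [4,3]
H [4,3]
F [5,3]
H [5,3]
F [5,1]
F [2,1]
F [2,3]
H [2,3]
H [2,3]
H [2,3]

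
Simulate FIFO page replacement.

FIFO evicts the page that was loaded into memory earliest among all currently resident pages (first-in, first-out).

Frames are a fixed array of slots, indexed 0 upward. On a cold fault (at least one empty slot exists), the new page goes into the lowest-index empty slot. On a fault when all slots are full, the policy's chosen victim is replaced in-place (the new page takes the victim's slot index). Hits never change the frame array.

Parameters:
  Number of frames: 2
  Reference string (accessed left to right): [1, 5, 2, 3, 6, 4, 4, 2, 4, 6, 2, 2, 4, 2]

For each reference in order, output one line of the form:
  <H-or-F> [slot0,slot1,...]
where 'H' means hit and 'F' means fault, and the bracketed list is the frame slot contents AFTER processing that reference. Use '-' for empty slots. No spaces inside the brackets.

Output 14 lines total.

F [1,-]
F [1,5]
F [2,5]
F [2,3]
F [6,3]
F [6,4]
H [6,4]
F [2,4]
H [2,4]
F [2,6]
H [2,6]
H [2,6]
F [4,6]
F [4,2]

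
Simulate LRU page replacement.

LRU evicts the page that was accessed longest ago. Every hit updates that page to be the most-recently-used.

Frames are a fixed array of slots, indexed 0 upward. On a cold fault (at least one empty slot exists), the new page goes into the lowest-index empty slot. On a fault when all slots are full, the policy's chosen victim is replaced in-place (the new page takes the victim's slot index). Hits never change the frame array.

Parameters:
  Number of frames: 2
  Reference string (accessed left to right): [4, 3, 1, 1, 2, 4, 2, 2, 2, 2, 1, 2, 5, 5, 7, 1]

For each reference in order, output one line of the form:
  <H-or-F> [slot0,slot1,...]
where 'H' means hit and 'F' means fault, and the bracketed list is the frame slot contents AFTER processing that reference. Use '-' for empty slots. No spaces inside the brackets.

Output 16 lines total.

F [4,-]
F [4,3]
F [1,3]
H [1,3]
F [1,2]
F [4,2]
H [4,2]
H [4,2]
H [4,2]
H [4,2]
F [1,2]
H [1,2]
F [5,2]
H [5,2]
F [5,7]
F [1,7]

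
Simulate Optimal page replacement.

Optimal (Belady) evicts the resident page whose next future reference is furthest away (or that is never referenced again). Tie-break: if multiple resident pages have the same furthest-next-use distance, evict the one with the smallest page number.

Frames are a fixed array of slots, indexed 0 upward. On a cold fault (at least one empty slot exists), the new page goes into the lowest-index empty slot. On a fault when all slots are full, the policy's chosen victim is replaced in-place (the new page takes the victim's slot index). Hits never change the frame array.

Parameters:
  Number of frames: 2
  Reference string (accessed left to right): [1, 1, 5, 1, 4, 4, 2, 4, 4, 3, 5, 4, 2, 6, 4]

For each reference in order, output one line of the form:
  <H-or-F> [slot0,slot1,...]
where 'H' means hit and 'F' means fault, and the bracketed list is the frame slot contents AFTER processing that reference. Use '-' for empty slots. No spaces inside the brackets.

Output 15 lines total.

F [1,-]
H [1,-]
F [1,5]
H [1,5]
F [4,5]
H [4,5]
F [4,2]
H [4,2]
H [4,2]
F [4,3]
F [4,5]
H [4,5]
F [4,2]
F [4,6]
H [4,6]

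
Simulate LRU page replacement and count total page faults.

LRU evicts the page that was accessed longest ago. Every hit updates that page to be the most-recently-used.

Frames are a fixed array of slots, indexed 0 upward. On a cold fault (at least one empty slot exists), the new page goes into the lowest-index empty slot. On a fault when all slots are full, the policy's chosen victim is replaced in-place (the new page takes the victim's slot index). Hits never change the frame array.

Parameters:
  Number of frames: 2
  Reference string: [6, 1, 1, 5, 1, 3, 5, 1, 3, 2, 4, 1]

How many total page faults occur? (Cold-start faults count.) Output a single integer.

Step 0: ref 6 → FAULT, frames=[6,-]
Step 1: ref 1 → FAULT, frames=[6,1]
Step 2: ref 1 → HIT, frames=[6,1]
Step 3: ref 5 → FAULT (evict 6), frames=[5,1]
Step 4: ref 1 → HIT, frames=[5,1]
Step 5: ref 3 → FAULT (evict 5), frames=[3,1]
Step 6: ref 5 → FAULT (evict 1), frames=[3,5]
Step 7: ref 1 → FAULT (evict 3), frames=[1,5]
Step 8: ref 3 → FAULT (evict 5), frames=[1,3]
Step 9: ref 2 → FAULT (evict 1), frames=[2,3]
Step 10: ref 4 → FAULT (evict 3), frames=[2,4]
Step 11: ref 1 → FAULT (evict 2), frames=[1,4]
Total faults: 10

Answer: 10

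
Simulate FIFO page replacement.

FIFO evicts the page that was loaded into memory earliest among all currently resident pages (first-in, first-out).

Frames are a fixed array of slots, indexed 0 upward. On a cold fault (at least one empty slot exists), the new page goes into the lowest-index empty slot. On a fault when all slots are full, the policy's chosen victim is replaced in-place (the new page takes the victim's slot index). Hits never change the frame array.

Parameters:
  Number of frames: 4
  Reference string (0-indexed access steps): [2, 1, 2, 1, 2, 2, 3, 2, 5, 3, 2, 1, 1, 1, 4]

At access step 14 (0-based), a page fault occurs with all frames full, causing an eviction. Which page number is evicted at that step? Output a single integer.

Answer: 2

Derivation:
Step 0: ref 2 -> FAULT, frames=[2,-,-,-]
Step 1: ref 1 -> FAULT, frames=[2,1,-,-]
Step 2: ref 2 -> HIT, frames=[2,1,-,-]
Step 3: ref 1 -> HIT, frames=[2,1,-,-]
Step 4: ref 2 -> HIT, frames=[2,1,-,-]
Step 5: ref 2 -> HIT, frames=[2,1,-,-]
Step 6: ref 3 -> FAULT, frames=[2,1,3,-]
Step 7: ref 2 -> HIT, frames=[2,1,3,-]
Step 8: ref 5 -> FAULT, frames=[2,1,3,5]
Step 9: ref 3 -> HIT, frames=[2,1,3,5]
Step 10: ref 2 -> HIT, frames=[2,1,3,5]
Step 11: ref 1 -> HIT, frames=[2,1,3,5]
Step 12: ref 1 -> HIT, frames=[2,1,3,5]
Step 13: ref 1 -> HIT, frames=[2,1,3,5]
Step 14: ref 4 -> FAULT, evict 2, frames=[4,1,3,5]
At step 14: evicted page 2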